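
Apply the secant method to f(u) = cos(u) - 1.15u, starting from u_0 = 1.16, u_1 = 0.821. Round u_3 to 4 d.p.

0.6778

f(u_0) = -0.934660, f(u_1) = -0.262660
u_2 = 0.821000 - (-0.262660)·(0.821000 - 1.160000)/(-0.262660 - (-0.934660)) = 0.688497; f(u_2) = -0.019570
u_3 = 0.688497 - (-0.019570)·(0.688497 - 0.821000)/(-0.019570 - (-0.262660)) = 0.677830; f(u_3) = -0.000569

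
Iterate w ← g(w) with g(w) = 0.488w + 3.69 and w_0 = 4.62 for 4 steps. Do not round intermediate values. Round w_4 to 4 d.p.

7.0603

w_1 = g(4.620000) = 5.944560
w_2 = g(5.944560) = 6.590945
w_3 = g(6.590945) = 6.906381
w_4 = g(6.906381) = 7.060314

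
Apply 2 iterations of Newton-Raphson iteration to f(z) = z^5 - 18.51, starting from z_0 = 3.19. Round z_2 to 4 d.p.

2.1528

f'(z) = 5z^4
z_0 = 3.190000: f = 311.824106, f' = 517.765056 → z_1 = 3.190000 - (311.824106)/(517.765056) = 2.587750
z_1 = 2.587750: f = 97.530989, f' = 224.212150 → z_2 = 2.587750 - (97.530989)/(224.212150) = 2.152756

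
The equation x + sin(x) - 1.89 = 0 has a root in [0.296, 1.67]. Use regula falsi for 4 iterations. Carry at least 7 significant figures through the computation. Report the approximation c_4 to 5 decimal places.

False-position update: c = (a·f(b) − b·f(a))/(f(b) − f(a)); replace the endpoint whose sign matches f(c).
f(0.296000) = -1.302303, f(1.670000) = 0.775083
step 1: c = 1.157354, f(c) = 0.183097 > 0 → new bracket [0.296000, 1.157354]
step 2: c = 1.051180, f(c) = 0.029189 > 0 → new bracket [0.296000, 1.051180]
step 3: c = 1.034624, f(c) = 0.004295 > 0 → new bracket [0.296000, 1.034624]
step 4: c = 1.032196, f(c) = 0.000624 > 0 → new bracket [0.296000, 1.032196]

1.03220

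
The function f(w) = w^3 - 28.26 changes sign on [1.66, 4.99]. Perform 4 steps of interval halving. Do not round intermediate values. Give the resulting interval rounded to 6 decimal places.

f(1.660000) = -23.685704, f(4.990000) = 95.991499 (opposite signs)
step 1: m = 3.325000, f(m) = 8.499953 > 0 → root in [1.660000, 3.325000]
step 2: m = 2.492500, f(m) = -12.775204 < 0 → root in [2.492500, 3.325000]
step 3: m = 2.908750, f(m) = -3.649571 < 0 → root in [2.908750, 3.325000]
step 4: m = 3.116875, f(m) = 2.020159 > 0 → root in [2.908750, 3.116875]

[2.908750, 3.116875]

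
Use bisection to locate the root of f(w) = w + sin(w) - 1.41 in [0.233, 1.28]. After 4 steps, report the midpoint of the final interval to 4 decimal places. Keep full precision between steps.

0.7238

f(0.233000) = -0.946103, f(1.280000) = 0.828016 (opposite signs)
step 1: m = 0.756500, f(m) = 0.032880 > 0 → root in [0.233000, 0.756500]
step 2: m = 0.494750, f(m) = -0.440438 < 0 → root in [0.494750, 0.756500]
step 3: m = 0.625625, f(m) = -0.198771 < 0 → root in [0.625625, 0.756500]
step 4: m = 0.691063, f(m) = -0.081581 < 0 → root in [0.691063, 0.756500]
Midpoint of [0.691063, 0.756500] = 0.723781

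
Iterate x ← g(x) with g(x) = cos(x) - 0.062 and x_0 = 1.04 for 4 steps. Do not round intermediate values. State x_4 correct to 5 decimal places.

0.76064

x_1 = g(1.040000) = 0.444220
x_2 = g(0.444220) = 0.840946
x_3 = g(0.840946) = 0.604758
x_4 = g(0.604758) = 0.760640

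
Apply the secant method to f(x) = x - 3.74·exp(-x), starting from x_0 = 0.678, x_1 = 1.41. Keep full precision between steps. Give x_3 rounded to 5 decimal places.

1.16364

f(x_0) = -1.220541, f(x_1) = 0.496904
x_2 = 1.410000 - (0.496904)·(1.410000 - 0.678000)/(0.496904 - (-1.220541)) = 1.198212; f(x_2) = 0.069730
x_3 = 1.198212 - (0.069730)·(1.198212 - 1.410000)/(0.069730 - (0.496904)) = 1.163641; f(x_3) = -0.004537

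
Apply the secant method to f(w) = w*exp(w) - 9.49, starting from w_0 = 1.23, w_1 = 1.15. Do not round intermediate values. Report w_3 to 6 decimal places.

1.610206

f(w_0) = -5.281888, f(w_1) = -5.858078
w_2 = 1.150000 - (-5.858078)·(1.150000 - 1.230000)/(-5.858078 - (-5.281888)) = 1.963353; f(w_2) = 4.495299
w_3 = 1.963353 - (4.495299)·(1.963353 - 1.150000)/(4.495299 - (-5.858078)) = 1.610206; f(w_3) = -1.432785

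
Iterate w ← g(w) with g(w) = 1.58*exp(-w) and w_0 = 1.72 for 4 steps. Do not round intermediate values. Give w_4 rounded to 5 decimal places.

w_1 = g(1.720000) = 0.282925
w_2 = g(0.282925) = 1.190651
w_3 = g(1.190651) = 0.480357
w_4 = g(0.480357) = 0.977329

0.97733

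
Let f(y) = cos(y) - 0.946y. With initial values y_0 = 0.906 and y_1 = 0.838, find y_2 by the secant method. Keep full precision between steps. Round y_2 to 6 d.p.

0.765666

Secant update: y_(k+1) = y_k − f(y_k)·(y_k − y_(k-1))/(f(y_k) − f(y_(k-1))).
f(y_0) = -0.240177, f(y_1) = -0.123797
y_2 = 0.838000 - (-0.123797)·(0.838000 - 0.906000)/(-0.123797 - (-0.240177)) = 0.765666; f(y_2) = -0.003399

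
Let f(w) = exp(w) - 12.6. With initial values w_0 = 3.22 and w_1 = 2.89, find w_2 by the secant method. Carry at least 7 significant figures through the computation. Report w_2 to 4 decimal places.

2.6370

Secant update: w_(k+1) = w_k − f(w_k)·(w_k − w_(k-1))/(f(w_k) − f(w_(k-1))).
f(w_0) = 12.428120, f(w_1) = 5.393310
w_2 = 2.890000 - (5.393310)·(2.890000 - 3.220000)/(5.393310 - (12.428120)) = 2.637002; f(w_2) = 1.371257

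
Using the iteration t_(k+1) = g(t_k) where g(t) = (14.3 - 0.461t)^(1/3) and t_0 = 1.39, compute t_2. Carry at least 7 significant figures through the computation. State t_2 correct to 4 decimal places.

2.3632

t_1 = g(1.390000) = 2.390425
t_2 = g(2.390425) = 2.363213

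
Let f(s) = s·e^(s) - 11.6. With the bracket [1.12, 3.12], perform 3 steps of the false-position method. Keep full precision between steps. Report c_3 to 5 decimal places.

1.64450

f(1.120000) = -8.167363, f(3.120000) = 59.056704
step 1: c = 1.362989, f(c) = -6.273632 < 0 → new bracket [1.362989, 3.120000]
step 2: c = 1.531714, f(c) = -4.514140 < 0 → new bracket [1.531714, 3.120000]
step 3: c = 1.644497, f(c) = -3.084123 < 0 → new bracket [1.644497, 3.120000]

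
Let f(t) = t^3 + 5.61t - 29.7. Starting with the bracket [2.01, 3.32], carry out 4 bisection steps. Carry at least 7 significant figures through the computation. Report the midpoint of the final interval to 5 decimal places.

2.54219

f(2.010000) = -10.303299, f(3.320000) = 25.519568 (opposite signs)
step 1: m = 2.665000, f(m) = 4.178080 > 0 → root in [2.010000, 2.665000]
step 2: m = 2.337500, f(m) = -3.814744 < 0 → root in [2.337500, 2.665000]
step 3: m = 2.501250, f(m) = -0.019538 < 0 → root in [2.501250, 2.665000]
step 4: m = 2.583125, f(m) = 2.027323 > 0 → root in [2.501250, 2.583125]
Midpoint of [2.501250, 2.583125] = 2.542187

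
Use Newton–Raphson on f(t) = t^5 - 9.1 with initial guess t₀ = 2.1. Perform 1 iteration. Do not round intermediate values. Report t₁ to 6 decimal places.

1.773582

f'(t) = 5t⁴
t_0 = 2.100000: f = 31.741010, f' = 97.240500 → t_1 = 2.100000 - (31.741010)/(97.240500) = 1.773582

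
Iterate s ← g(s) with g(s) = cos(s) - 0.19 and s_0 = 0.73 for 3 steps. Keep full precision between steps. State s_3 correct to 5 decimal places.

0.60011

s_1 = g(0.730000) = 0.555174
s_2 = g(0.555174) = 0.659809
s_3 = g(0.659809) = 0.600110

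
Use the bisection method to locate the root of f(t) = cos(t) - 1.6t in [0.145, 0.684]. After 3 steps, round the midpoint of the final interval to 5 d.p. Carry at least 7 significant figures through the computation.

0.51556

f(0.145000) = 0.757506, f(0.684000) = -0.319349 (opposite signs)
step 1: m = 0.414500, f(m) = 0.252118 > 0 → root in [0.414500, 0.684000]
step 2: m = 0.549250, f(m) = -0.025884 < 0 → root in [0.414500, 0.549250]
step 3: m = 0.481875, f(m) = 0.115128 > 0 → root in [0.481875, 0.549250]
Midpoint of [0.481875, 0.549250] = 0.515563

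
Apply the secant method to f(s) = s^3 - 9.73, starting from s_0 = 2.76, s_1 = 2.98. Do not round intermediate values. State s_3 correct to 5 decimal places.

f(s_0) = 11.294576, f(s_1) = 16.733592
s_2 = 2.980000 - (16.733592)·(2.980000 - 2.760000)/(16.733592 - (11.294576)) = 2.303151; f(s_2) = 2.487082
s_3 = 2.303151 - (2.487082)·(2.303151 - 2.980000)/(2.487082 - (16.733592)) = 2.184991; f(s_3) = 0.701549

2.18499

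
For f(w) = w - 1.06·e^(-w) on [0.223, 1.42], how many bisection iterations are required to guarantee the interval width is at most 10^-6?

21

Initial width b − a = 1.42 − 0.223 = 1.197000.
After n steps the width is (b−a)/2^n; need (b−a)/2^n ≤ 10^-6.
So n ≥ log₂(1.197000/10^-6) = log₂(1197000.0000) ≈ 20.1910.
Hence n = 21.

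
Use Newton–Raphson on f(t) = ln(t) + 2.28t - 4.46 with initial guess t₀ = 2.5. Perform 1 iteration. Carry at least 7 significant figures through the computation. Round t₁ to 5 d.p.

1.69541

Newton update: t ← t − f(t)/f'(t).
f'(t) = 1/t + 2.28
t_0 = 2.500000: f = 2.156291, f' = 2.680000 → t_1 = 2.500000 - (2.156291)/(2.680000) = 1.695414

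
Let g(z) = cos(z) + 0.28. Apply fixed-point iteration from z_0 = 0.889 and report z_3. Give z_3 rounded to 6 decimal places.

0.906613

z_1 = g(0.889000) = 0.910189
z_2 = g(0.910189) = 0.893597
z_3 = g(0.893597) = 0.906613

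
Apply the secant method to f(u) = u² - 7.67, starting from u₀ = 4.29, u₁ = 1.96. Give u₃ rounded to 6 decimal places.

f(u_0) = 10.734100, f(u_1) = -3.828400
u_2 = 1.960000 - (-3.828400)·(1.960000 - 4.290000)/(-3.828400 - (10.734100)) = 2.572544; f(u_2) = -1.052017
u_3 = 2.572544 - (-1.052017)·(2.572544 - 1.960000)/(-1.052017 - (-3.828400)) = 2.804647; f(u_3) = 0.196045

2.804647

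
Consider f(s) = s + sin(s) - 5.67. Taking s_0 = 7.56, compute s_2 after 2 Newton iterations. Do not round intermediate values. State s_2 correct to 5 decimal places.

f'(s) = 1 + cos(s)
s_0 = 7.560000: f = 2.847098, f' = 1.289765 → s_1 = 7.560000 - (2.847098)/(1.289765) = 5.352546
s_1 = 5.352546: f = -1.119456, f' = 1.597321 → s_2 = 5.352546 - (-1.119456)/(1.597321) = 6.053379

6.05338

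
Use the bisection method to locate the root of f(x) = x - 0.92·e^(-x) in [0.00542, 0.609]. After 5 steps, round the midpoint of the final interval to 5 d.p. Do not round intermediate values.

f(0.005420) = -0.909607, f(0.609000) = 0.108617 (opposite signs)
step 1: m = 0.307210, f(m) = -0.369446 < 0 → root in [0.307210, 0.609000]
step 2: m = 0.458105, f(m) = -0.123778 < 0 → root in [0.458105, 0.609000]
step 3: m = 0.533552, f(m) = -0.006044 < 0 → root in [0.533552, 0.609000]
step 4: m = 0.571276, f(m) = 0.051656 > 0 → root in [0.533552, 0.571276]
step 5: m = 0.552414, f(m) = 0.022901 > 0 → root in [0.533552, 0.552414]
Midpoint of [0.533552, 0.552414] = 0.542983

0.54298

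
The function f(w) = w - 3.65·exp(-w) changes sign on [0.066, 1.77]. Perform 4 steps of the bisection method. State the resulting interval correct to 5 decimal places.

f(0.066000) = -3.350878, f(1.770000) = 1.148285 (opposite signs)
step 1: m = 0.918000, f(m) = -0.539507 < 0 → root in [0.918000, 1.770000]
step 2: m = 1.344000, f(m) = 0.392079 > 0 → root in [0.918000, 1.344000]
step 3: m = 1.131000, f(m) = -0.046893 < 0 → root in [1.131000, 1.344000]
step 4: m = 1.237500, f(m) = 0.178604 > 0 → root in [1.131000, 1.237500]

[1.13100, 1.23750]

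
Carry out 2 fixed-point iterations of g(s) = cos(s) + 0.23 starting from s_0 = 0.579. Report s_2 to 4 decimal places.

0.7127

s_1 = g(0.579000) = 1.067010
s_2 = g(1.067010) = 0.712745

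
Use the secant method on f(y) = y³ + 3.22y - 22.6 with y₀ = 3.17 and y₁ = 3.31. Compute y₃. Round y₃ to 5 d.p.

f(y_0) = 19.462413, f(y_1) = 24.322891
y_2 = 3.310000 - (24.322891)·(3.310000 - 3.170000)/(24.322891 - (19.462413)) = 2.609409; f(y_2) = 3.569815
y_3 = 2.609409 - (3.569815)·(2.609409 - 3.310000)/(3.569815 - (24.322891)) = 2.488898; f(y_3) = 0.832018

2.48890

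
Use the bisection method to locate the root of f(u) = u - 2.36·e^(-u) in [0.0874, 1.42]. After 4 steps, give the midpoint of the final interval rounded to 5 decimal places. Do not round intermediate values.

0.96192

f(0.087400) = -2.075093, f(1.420000) = 0.849555 (opposite signs)
step 1: m = 0.753700, f(m) = -0.356968 < 0 → root in [0.753700, 1.420000]
step 2: m = 1.086850, f(m) = 0.290876 > 0 → root in [0.753700, 1.086850]
step 3: m = 0.920275, f(m) = -0.019971 < 0 → root in [0.920275, 1.086850]
step 4: m = 1.003562, f(m) = 0.138454 > 0 → root in [0.920275, 1.003562]
Midpoint of [0.920275, 1.003562] = 0.961919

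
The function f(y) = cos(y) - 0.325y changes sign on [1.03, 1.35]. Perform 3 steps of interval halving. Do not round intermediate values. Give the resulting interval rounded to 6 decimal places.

f(1.030000) = 0.180069, f(1.350000) = -0.219743 (opposite signs)
step 1: m = 1.190000, f(m) = -0.015090 < 0 → root in [1.030000, 1.190000]
step 2: m = 1.110000, f(m) = 0.083912 > 0 → root in [1.110000, 1.190000]
step 3: m = 1.150000, f(m) = 0.034737 > 0 → root in [1.150000, 1.190000]

[1.150000, 1.190000]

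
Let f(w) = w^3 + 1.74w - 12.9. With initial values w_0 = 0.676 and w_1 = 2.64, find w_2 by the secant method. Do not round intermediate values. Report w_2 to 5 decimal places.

1.71834

f(w_0) = -11.414844, f(w_1) = 10.093344
w_2 = 2.640000 - (10.093344)·(2.640000 - 0.676000)/(10.093344 - (-11.414844)) = 1.718336; f(w_2) = -4.836404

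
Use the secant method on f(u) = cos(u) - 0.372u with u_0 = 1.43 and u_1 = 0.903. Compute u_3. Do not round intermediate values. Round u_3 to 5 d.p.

f(u_0) = -0.391628, f(u_1) = 0.283341
u_2 = 0.903000 - (0.283341)·(0.903000 - 1.430000)/(0.283341 - (-0.391628)) = 1.124226; f(u_2) = 0.013663
u_3 = 1.124226 - (0.013663)·(1.124226 - 0.903000)/(0.013663 - (0.283341)) = 1.135434; f(u_3) = -0.000642

1.13543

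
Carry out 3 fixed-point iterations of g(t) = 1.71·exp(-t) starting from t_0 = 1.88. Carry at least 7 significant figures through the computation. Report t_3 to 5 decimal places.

t_1 = g(1.880000) = 0.260929
t_2 = g(0.260929) = 1.317274
t_3 = g(1.317274) = 0.458048

0.45805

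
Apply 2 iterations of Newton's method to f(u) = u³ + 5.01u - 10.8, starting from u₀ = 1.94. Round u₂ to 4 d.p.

f'(u) = 3u² + 5.01
u_0 = 1.940000: f = 6.220784, f' = 16.300800 → u_1 = 1.940000 - (6.220784)/(16.300800) = 1.558376
u_1 = 1.558376: f = 0.792030, f' = 12.295603 → u_2 = 1.558376 - (0.792030)/(12.295603) = 1.493960

1.4940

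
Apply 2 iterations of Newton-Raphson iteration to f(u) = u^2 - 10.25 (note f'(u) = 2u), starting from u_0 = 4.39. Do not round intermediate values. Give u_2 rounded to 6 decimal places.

3.205410

u_0 = 4.390000: f = 9.022100, f' = 8.780000 → u_1 = 4.390000 - (9.022100)/(8.780000) = 3.362426
u_1 = 3.362426: f = 1.055908, f' = 6.724852 → u_2 = 3.362426 - (1.055908)/(6.724852) = 3.205410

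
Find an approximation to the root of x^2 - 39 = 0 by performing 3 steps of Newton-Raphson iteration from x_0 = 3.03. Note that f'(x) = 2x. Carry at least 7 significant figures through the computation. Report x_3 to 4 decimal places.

6.2476

x_0 = 3.030000: f = -29.819100, f' = 6.060000 → x_1 = 3.030000 - (-29.819100)/(6.060000) = 7.950644
x_1 = 7.950644: f = 24.212733, f' = 15.901287 → x_2 = 7.950644 - (24.212733)/(15.901287) = 6.427953
x_2 = 6.427953: f = 2.318585, f' = 12.855907 → x_3 = 6.427953 - (2.318585)/(12.855907) = 6.247602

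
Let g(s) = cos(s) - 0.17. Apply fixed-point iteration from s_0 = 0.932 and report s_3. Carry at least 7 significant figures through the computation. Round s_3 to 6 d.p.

s_1 = g(0.932000) = 0.426230
s_2 = g(0.426230) = 0.740531
s_3 = g(0.740531) = 0.568110

0.568110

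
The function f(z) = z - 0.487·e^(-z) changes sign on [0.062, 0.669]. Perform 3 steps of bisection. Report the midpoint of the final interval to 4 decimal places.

f(0.062000) = -0.395723, f(0.669000) = 0.419549 (opposite signs)
step 1: m = 0.365500, f(m) = 0.027595 > 0 → root in [0.062000, 0.365500]
step 2: m = 0.213750, f(m) = -0.179527 < 0 → root in [0.213750, 0.365500]
step 3: m = 0.289625, f(m) = -0.074916 < 0 → root in [0.289625, 0.365500]
Midpoint of [0.289625, 0.365500] = 0.327563

0.3276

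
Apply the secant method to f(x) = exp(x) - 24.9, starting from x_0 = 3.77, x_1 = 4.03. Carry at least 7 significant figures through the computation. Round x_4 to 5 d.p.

3.22036

f(x_0) = 18.480065, f(x_1) = 31.360911
x_2 = 4.030000 - (31.360911)·(4.030000 - 3.770000)/(31.360911 - (18.480065)) = 3.396980; f(x_2) = 4.973737
x_3 = 3.396980 - (4.973737)·(3.396980 - 4.030000)/(4.973737 - (31.360911)) = 3.277661; f(x_3) = 1.613692
x_4 = 3.277661 - (1.613692)·(3.277661 - 3.396980)/(1.613692 - (4.973737)) = 3.220358; f(x_4) = 0.137070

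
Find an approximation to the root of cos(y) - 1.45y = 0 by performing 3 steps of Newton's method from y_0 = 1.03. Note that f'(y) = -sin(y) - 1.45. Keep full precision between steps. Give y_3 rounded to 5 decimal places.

Newton update: y ← y − f(y)/f'(y).
y_0 = 1.030000: f = -0.978681, f' = -2.307299 → y_1 = 1.030000 - (-0.978681)/(-2.307299) = 0.605833
y_1 = 0.605833: f = -0.056429, f' = -2.019447 → y_2 = 0.605833 - (-0.056429)/(-2.019447) = 0.577890
y_2 = 0.577890: f = -0.000323, f' = -1.996258 → y_3 = 0.577890 - (-0.000323)/(-1.996258) = 0.577728

0.57773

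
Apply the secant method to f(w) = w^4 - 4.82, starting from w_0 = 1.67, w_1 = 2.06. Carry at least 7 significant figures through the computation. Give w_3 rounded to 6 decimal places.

Secant update: w_(k+1) = w_k − f(w_k)·(w_k − w_(k-1))/(f(w_k) − f(w_(k-1))).
f(w_0) = 2.957963, f(w_1) = 13.188141
w_2 = 2.060000 - (13.188141)·(2.060000 - 1.670000)/(13.188141 - (2.957963)) = 1.557235; f(w_2) = 1.060533
w_3 = 1.557235 - (1.060533)·(1.557235 - 2.060000)/(1.060533 - (13.188141)) = 1.513269; f(w_3) = 0.424027

1.513269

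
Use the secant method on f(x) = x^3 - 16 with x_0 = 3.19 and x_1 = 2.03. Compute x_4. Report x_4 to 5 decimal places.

f(x_0) = 16.461759, f(x_1) = -7.634573
x_2 = 2.030000 - (-7.634573)·(2.030000 - 3.190000)/(-7.634573 - (16.461759)) = 2.397529; f(x_2) = -2.218652
x_3 = 2.397529 - (-2.218652)·(2.397529 - 2.030000)/(-2.218652 - (-7.634573)) = 2.548089; f(x_3) = 0.544121
x_4 = 2.548089 - (0.544121)·(2.548089 - 2.397529)/(0.544121 - (-2.218652)) = 2.518437; f(x_4) = -0.026760

2.51844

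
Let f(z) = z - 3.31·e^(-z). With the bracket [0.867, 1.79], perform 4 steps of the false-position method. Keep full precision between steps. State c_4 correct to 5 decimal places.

1.10087

f(0.867000) = -0.523896, f(1.790000) = 1.237362
step 1: c = 1.141552, f(c) = 0.084592 > 0 → new bracket [0.867000, 1.141552]
step 2: c = 1.103383, f(c) = 0.005302 > 0 → new bracket [0.867000, 1.103383]
step 3: c = 1.101015, f(c) = 0.000330 > 0 → new bracket [0.867000, 1.101015]
step 4: c = 1.100868, f(c) = 0.000021 > 0 → new bracket [0.867000, 1.100868]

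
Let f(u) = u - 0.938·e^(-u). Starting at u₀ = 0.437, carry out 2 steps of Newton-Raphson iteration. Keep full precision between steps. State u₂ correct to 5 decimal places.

f'(u) = 1 + 0.938·e^(-u)
u_0 = 0.437000: f = -0.168921, f' = 1.605921 → u_1 = 0.437000 - (-0.168921)/(1.605921) = 0.542186
u_1 = 0.542186: f = -0.003238, f' = 1.545424 → u_2 = 0.542186 - (-0.003238)/(1.545424) = 0.544281

0.54428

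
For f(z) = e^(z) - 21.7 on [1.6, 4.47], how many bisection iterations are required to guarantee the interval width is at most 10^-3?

12

Initial width b − a = 4.47 − 1.6 = 2.870000.
After n steps the width is (b−a)/2^n; need (b−a)/2^n ≤ 10^-3.
So n ≥ log₂(2.870000/10^-3) = log₂(2870.0000) ≈ 11.4868.
Hence n = 12.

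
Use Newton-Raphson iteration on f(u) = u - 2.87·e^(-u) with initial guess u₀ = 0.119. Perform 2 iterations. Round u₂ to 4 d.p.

f'(u) = 1 + 2.87·e^(-u)
u_0 = 0.119000: f = -2.429008, f' = 3.548008 → u_1 = 0.119000 - (-2.429008)/(3.548008) = 0.803612
u_1 = 0.803612: f = -0.481313, f' = 2.284925 → u_2 = 0.803612 - (-0.481313)/(2.284925) = 1.014259

1.0143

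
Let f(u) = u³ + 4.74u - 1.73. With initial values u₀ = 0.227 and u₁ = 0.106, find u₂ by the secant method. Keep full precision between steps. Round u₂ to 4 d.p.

f(u_0) = -0.642323, f(u_1) = -1.226369
u_2 = 0.106000 - (-1.226369)·(0.106000 - 0.227000)/(-1.226369 - (-0.642323)) = 0.360074; f(u_2) = 0.023433

0.3601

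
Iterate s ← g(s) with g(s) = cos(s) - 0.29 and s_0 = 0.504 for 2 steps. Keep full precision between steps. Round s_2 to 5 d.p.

s_1 = g(0.504000) = 0.585658
s_2 = g(0.585658) = 0.543349

0.54335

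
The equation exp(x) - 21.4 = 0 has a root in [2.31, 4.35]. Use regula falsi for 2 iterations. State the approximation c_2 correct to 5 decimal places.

2.84605

f(2.310000) = -11.325575, f(4.350000) = 56.078463
step 1: c = 2.652771, f(c) = -7.206681 < 0 → new bracket [2.652771, 4.350000]
step 2: c = 2.846046, f(c) = -4.180447 < 0 → new bracket [2.846046, 4.350000]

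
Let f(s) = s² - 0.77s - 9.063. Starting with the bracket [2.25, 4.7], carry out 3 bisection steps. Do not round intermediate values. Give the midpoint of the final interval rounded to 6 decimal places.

3.321875

f(2.250000) = -5.733000, f(4.700000) = 9.408000 (opposite signs)
step 1: m = 3.475000, f(m) = 0.336875 > 0 → root in [2.250000, 3.475000]
step 2: m = 2.862500, f(m) = -3.073219 < 0 → root in [2.862500, 3.475000]
step 3: m = 3.168750, f(m) = -1.461961 < 0 → root in [3.168750, 3.475000]
Midpoint of [3.168750, 3.475000] = 3.321875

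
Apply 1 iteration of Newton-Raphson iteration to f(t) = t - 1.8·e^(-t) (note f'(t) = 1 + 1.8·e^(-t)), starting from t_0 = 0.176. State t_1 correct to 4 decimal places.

0.7074

Newton update: t ← t − f(t)/f'(t).
t_0 = 0.176000: f = -1.333512, f' = 2.509512 → t_1 = 0.176000 - (-1.333512)/(2.509512) = 0.707383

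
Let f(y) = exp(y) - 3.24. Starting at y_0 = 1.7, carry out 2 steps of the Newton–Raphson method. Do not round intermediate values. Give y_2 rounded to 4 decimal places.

1.1821

Newton update: y ← y − f(y)/f'(y).
f'(y) = exp(y)
y_0 = 1.700000: f = 2.233947, f' = 5.473947 → y_1 = 1.700000 - (2.233947)/(5.473947) = 1.291895
y_1 = 1.291895: f = 0.399676, f' = 3.639676 → y_2 = 1.291895 - (0.399676)/(3.639676) = 1.182084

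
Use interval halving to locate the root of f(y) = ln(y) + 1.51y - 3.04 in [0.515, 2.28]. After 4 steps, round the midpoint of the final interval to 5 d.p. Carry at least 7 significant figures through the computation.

f(0.515000) = -2.925938, f(2.280000) = 1.226975 (opposite signs)
step 1: m = 1.397500, f(m) = -0.595090 < 0 → root in [1.397500, 2.280000]
step 2: m = 1.838750, f(m) = 0.345598 > 0 → root in [1.397500, 1.838750]
step 3: m = 1.618125, f(m) = -0.115363 < 0 → root in [1.618125, 1.838750]
step 4: m = 1.728438, f(m) = 0.117158 > 0 → root in [1.618125, 1.728438]
Midpoint of [1.618125, 1.728438] = 1.673281

1.67328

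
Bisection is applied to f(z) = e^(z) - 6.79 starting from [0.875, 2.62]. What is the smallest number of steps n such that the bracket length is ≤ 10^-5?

18

Initial width b − a = 2.62 − 0.875 = 1.745000.
After n steps the width is (b−a)/2^n; need (b−a)/2^n ≤ 10^-5.
So n ≥ log₂(1.745000/10^-5) = log₂(174500.0000) ≈ 17.4129.
Hence n = 18.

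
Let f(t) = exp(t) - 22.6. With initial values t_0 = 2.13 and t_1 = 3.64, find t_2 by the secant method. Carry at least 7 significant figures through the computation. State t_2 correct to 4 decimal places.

f(t_0) = -14.185133, f(t_1) = 15.491837
t_2 = 3.640000 - (15.491837)·(3.640000 - 2.130000)/(15.491837 - (-14.185133)) = 2.851757; f(t_2) = -5.281822

2.8518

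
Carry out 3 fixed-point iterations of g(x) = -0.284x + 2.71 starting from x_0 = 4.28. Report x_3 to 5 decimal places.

2.06090

x_1 = g(4.280000) = 1.494480
x_2 = g(1.494480) = 2.285568
x_3 = g(2.285568) = 2.060899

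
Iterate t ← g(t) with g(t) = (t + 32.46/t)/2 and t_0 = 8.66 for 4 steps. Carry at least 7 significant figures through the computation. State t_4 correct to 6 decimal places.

5.697368

t_1 = g(8.660000) = 6.204134
t_2 = g(6.204134) = 5.718065
t_3 = g(5.718065) = 5.697405
t_4 = g(5.697405) = 5.697368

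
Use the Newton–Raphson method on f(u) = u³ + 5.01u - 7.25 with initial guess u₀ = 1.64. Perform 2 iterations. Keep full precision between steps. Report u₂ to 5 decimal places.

1.14896

f'(u) = 3u² + 5.01
u_0 = 1.640000: f = 5.377344, f' = 13.078800 → u_1 = 1.640000 - (5.377344)/(13.078800) = 1.228850
u_1 = 1.228850: f = 0.762194, f' = 9.540220 → u_2 = 1.228850 - (0.762194)/(9.540220) = 1.148958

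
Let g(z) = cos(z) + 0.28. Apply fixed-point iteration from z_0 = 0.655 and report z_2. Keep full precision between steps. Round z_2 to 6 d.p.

z_1 = g(0.655000) = 1.073048
z_2 = g(1.073048) = 0.757448

0.757448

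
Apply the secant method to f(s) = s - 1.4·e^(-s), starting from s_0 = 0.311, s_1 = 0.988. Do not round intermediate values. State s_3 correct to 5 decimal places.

f(s_0) = -0.714799, f(s_1) = 0.466751
s_2 = 0.988000 - (0.466751)·(0.988000 - 0.311000)/(0.466751 - (-0.714799)) = 0.720563; f(s_2) = 0.039493
s_3 = 0.720563 - (0.039493)·(0.720563 - 0.988000)/(0.039493 - (0.466751)) = 0.695843; f(s_3) = -0.002273

0.69584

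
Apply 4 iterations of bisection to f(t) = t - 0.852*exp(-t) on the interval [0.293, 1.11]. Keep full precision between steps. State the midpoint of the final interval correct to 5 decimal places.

0.52278

f(0.293000) = -0.342611, f(1.110000) = 0.829216 (opposite signs)
step 1: m = 0.701500, f(m) = 0.279043 > 0 → root in [0.293000, 0.701500]
step 2: m = 0.497250, f(m) = -0.020937 < 0 → root in [0.497250, 0.701500]
step 3: m = 0.599375, f(m) = 0.131495 > 0 → root in [0.497250, 0.599375]
step 4: m = 0.548312, f(m) = 0.055921 > 0 → root in [0.497250, 0.548312]
Midpoint of [0.497250, 0.548312] = 0.522781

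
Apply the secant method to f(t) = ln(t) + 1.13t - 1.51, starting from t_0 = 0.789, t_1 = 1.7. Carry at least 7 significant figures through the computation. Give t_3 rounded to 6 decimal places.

f(t_0) = -0.855419, f(t_1) = 0.941628
t_2 = 1.700000 - (0.941628)·(1.700000 - 0.789000)/(0.941628 - (-0.855419)) = 1.222648; f(t_2) = 0.072612
t_3 = 1.222648 - (0.072612)·(1.222648 - 1.700000)/(0.072612 - (0.941628)) = 1.182763; f(t_3) = -0.005626

1.182763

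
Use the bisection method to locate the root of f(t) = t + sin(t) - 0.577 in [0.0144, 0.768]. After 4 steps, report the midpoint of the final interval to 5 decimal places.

0.27345

f(0.014400) = -0.548200, f(0.768000) = 0.885698 (opposite signs)
step 1: m = 0.391200, f(m) = 0.195498 > 0 → root in [0.014400, 0.391200]
step 2: m = 0.202800, f(m) = -0.172787 < 0 → root in [0.202800, 0.391200]
step 3: m = 0.297000, f(m) = 0.012653 > 0 → root in [0.202800, 0.297000]
step 4: m = 0.249900, f(m) = -0.079793 < 0 → root in [0.249900, 0.297000]
Midpoint of [0.249900, 0.297000] = 0.273450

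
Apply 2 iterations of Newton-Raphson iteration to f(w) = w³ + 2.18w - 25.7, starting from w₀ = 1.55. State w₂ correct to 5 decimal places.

f'(w) = 3w² + 2.18
w_0 = 1.550000: f = -18.597125, f' = 9.387500 → w_1 = 1.550000 - (-18.597125)/(9.387500) = 3.531052
w_1 = 3.531052: f = 26.024006, f' = 39.584983 → w_2 = 3.531052 - (26.024006)/(39.584983) = 2.873631

2.87363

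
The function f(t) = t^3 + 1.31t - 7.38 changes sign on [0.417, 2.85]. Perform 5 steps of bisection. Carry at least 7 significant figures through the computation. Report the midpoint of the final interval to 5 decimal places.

1.74755

f(0.417000) = -6.761218, f(2.850000) = 19.502625 (opposite signs)
step 1: m = 1.633500, f(m) = -0.881411 < 0 → root in [1.633500, 2.850000]
step 2: m = 2.241750, f(m) = 6.822479 > 0 → root in [1.633500, 2.241750]
step 3: m = 1.937625, f(m) = 2.432890 > 0 → root in [1.633500, 1.937625]
step 4: m = 1.785563, f(m) = 0.651877 > 0 → root in [1.633500, 1.785563]
step 5: m = 1.709531, f(m) = -0.144414 < 0 → root in [1.709531, 1.785563]
Midpoint of [1.709531, 1.785563] = 1.747547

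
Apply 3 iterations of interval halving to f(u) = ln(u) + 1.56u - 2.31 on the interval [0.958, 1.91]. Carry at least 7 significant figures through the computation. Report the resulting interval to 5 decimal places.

[1.19600, 1.31500]

f(0.958000) = -0.858428, f(1.910000) = 1.316703 (opposite signs)
step 1: m = 1.434000, f(m) = 0.287508 > 0 → root in [0.958000, 1.434000]
step 2: m = 1.196000, f(m) = -0.265257 < 0 → root in [1.196000, 1.434000]
step 3: m = 1.315000, f(m) = 0.015237 > 0 → root in [1.196000, 1.315000]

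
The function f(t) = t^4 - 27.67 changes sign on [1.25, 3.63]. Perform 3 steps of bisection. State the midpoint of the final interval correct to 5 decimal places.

f(1.250000) = -25.228594, f(3.630000) = 145.960694 (opposite signs)
step 1: m = 2.440000, f(m) = 7.775353 > 0 → root in [1.250000, 2.440000]
step 2: m = 1.845000, f(m) = -16.082614 < 0 → root in [1.845000, 2.440000]
step 3: m = 2.142500, f(m) = -6.599089 < 0 → root in [2.142500, 2.440000]
Midpoint of [2.142500, 2.440000] = 2.291250

2.29125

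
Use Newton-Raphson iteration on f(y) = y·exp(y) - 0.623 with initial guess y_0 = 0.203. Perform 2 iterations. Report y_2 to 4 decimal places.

Newton update: y ← y − f(y)/f'(y).
f'(y) = (y + 1)·exp(y)
y_0 = 0.203000: f = -0.374310, f' = 1.473762 → y_1 = 0.203000 - (-0.374310)/(1.473762) = 0.456983
y_1 = 0.456983: f = 0.098714, f' = 2.301016 → y_2 = 0.456983 - (0.098714)/(2.301016) = 0.414083

0.4141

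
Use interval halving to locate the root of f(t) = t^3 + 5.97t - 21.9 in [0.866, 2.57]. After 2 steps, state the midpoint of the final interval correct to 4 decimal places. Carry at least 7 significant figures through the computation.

1.9310

f(0.866000) = -16.080518, f(2.570000) = 10.417493 (opposite signs)
step 1: m = 1.718000, f(m) = -6.572822 < 0 → root in [1.718000, 2.570000]
step 2: m = 2.144000, f(m) = 0.755082 > 0 → root in [1.718000, 2.144000]
Midpoint of [1.718000, 2.144000] = 1.931000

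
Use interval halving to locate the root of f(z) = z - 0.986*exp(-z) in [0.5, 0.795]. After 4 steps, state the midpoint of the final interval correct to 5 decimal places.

f(0.500000) = -0.098039, f(0.795000) = 0.349741 (opposite signs)
step 1: m = 0.647500, f(m) = 0.131474 > 0 → root in [0.500000, 0.647500]
step 2: m = 0.573750, f(m) = 0.018229 > 0 → root in [0.500000, 0.573750]
step 3: m = 0.536875, f(m) = -0.039513 < 0 → root in [0.536875, 0.573750]
step 4: m = 0.555312, f(m) = -0.010546 < 0 → root in [0.555312, 0.573750]
Midpoint of [0.555312, 0.573750] = 0.564531

0.56453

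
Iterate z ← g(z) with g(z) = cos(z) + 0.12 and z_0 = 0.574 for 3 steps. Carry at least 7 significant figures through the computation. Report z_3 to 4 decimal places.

z_1 = g(0.574000) = 0.959736
z_2 = g(0.959736) = 0.693736
z_3 = g(0.693736) = 0.888862

0.8889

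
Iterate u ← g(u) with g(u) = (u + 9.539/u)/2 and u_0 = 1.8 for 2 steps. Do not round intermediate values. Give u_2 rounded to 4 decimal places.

u_1 = g(1.800000) = 3.549722
u_2 = g(3.549722) = 3.118487

3.1185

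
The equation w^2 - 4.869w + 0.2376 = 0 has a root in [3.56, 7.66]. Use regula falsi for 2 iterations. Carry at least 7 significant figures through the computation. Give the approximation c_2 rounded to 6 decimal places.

4.592649

False-position update: c = (a·f(b) − b·f(a))/(f(b) − f(a)); replace the endpoint whose sign matches f(c).
f(3.560000) = -4.422440, f(7.660000) = 21.616660
step 1: c = 4.256338, f(c) = -2.370098 < 0 → new bracket [4.256338, 7.660000]
step 2: c = 4.592649, f(c) = -1.031584 < 0 → new bracket [4.592649, 7.660000]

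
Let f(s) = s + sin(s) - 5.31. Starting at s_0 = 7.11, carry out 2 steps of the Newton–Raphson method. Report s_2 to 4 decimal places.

Newton update: s ← s − f(s)/f'(s).
f'(s) = 1 + cos(s)
s_0 = 7.110000: f = 2.535778, f' = 1.677223 → s_1 = 7.110000 - (2.535778)/(1.677223) = 5.598109
s_1 = 5.598109: f = -0.344623, f' = 1.774371 → s_2 = 5.598109 - (-0.344623)/(1.774371) = 5.792332

5.7923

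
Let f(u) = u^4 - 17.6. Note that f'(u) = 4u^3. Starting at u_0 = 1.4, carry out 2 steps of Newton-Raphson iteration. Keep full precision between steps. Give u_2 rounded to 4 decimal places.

2.2256

u_0 = 1.400000: f = -13.758400, f' = 10.976000 → u_1 = 1.400000 - (-13.758400)/(10.976000) = 2.653499
u_1 = 2.653499: f = 31.976449, f' = 74.733712 → u_2 = 2.653499 - (31.976449)/(74.733712) = 2.225627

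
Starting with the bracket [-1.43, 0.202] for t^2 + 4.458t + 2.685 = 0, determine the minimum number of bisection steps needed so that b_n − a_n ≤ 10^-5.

Initial width b − a = 0.202 − -1.43 = 1.632000.
After n steps the width is (b−a)/2^n; need (b−a)/2^n ≤ 10^-5.
So n ≥ log₂(1.632000/10^-5) = log₂(163200.0000) ≈ 17.3163.
Hence n = 18.

18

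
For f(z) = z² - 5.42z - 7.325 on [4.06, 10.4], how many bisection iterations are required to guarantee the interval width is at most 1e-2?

Initial width b − a = 10.4 − 4.06 = 6.340000.
After n steps the width is (b−a)/2^n; need (b−a)/2^n ≤ 1e-2.
So n ≥ log₂(6.340000/1e-2) = log₂(634.0000) ≈ 9.3083.
Hence n = 10.

10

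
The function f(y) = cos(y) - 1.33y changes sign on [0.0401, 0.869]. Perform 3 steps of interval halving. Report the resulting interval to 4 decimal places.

f(0.040100) = 0.945863, f(0.869000) = -0.510179 (opposite signs)
step 1: m = 0.454550, f(m) = 0.293907 > 0 → root in [0.454550, 0.869000]
step 2: m = 0.661775, f(m) = -0.091258 < 0 → root in [0.454550, 0.661775]
step 3: m = 0.558163, f(m) = 0.105874 > 0 → root in [0.558163, 0.661775]

[0.5582, 0.6618]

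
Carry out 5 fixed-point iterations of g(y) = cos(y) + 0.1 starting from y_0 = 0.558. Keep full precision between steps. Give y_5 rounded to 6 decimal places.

y_1 = g(0.558000) = 0.948316
y_2 = g(0.948316) = 0.683052
y_3 = g(0.683052) = 0.875650
y_4 = g(0.875650) = 0.740498
y_5 = g(0.740498) = 0.838133

0.838133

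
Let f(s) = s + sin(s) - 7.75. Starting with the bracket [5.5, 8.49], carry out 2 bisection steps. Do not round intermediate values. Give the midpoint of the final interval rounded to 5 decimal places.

7.36875

f(5.500000) = -2.955540, f(8.490000) = 1.544467 (opposite signs)
step 1: m = 6.995000, f(m) = -0.101791 < 0 → root in [6.995000, 8.490000]
step 2: m = 7.742500, f(m) = 0.986292 > 0 → root in [6.995000, 7.742500]
Midpoint of [6.995000, 7.742500] = 7.368750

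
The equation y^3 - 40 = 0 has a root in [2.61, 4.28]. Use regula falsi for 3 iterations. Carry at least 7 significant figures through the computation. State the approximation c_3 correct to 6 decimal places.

3.410519

f(2.610000) = -22.220419, f(4.280000) = 38.402752
step 1: c = 3.222111, f(c) = -6.548051 < 0 → new bracket [3.222111, 4.280000]
step 2: c = 3.376215, f(c) = -1.515102 < 0 → new bracket [3.376215, 4.280000]
step 3: c = 3.410519, f(c) = -0.330080 < 0 → new bracket [3.410519, 4.280000]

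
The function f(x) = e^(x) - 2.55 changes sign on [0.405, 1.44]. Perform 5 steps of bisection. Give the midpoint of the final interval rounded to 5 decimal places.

f(0.405000) = -1.050697, f(1.440000) = 1.670696 (opposite signs)
step 1: m = 0.922500, f(m) = -0.034429 < 0 → root in [0.922500, 1.440000]
step 2: m = 1.181250, f(m) = 0.708445 > 0 → root in [0.922500, 1.181250]
step 3: m = 1.051875, f(m) = 0.313014 > 0 → root in [0.922500, 1.051875]
step 4: m = 0.987187, f(m) = 0.133676 > 0 → root in [0.922500, 0.987187]
step 5: m = 0.954844, f(m) = 0.048265 > 0 → root in [0.922500, 0.954844]
Midpoint of [0.922500, 0.954844] = 0.938672

0.93867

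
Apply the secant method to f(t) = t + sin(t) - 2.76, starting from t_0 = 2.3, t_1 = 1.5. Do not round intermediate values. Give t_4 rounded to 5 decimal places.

Secant update: t_(k+1) = t_k − f(t_k)·(t_k − t_(k-1))/(f(t_k) − f(t_(k-1))).
f(t_0) = 0.285705, f(t_1) = -0.262505
t_2 = 1.500000 - (-0.262505)·(1.500000 - 2.300000)/(-0.262505 - (0.285705)) = 1.883072; f(t_2) = 0.074709
t_3 = 1.883072 - (0.074709)·(1.883072 - 1.500000)/(0.074709 - (-0.262505)) = 1.798203; f(t_3) = 0.012458
t_4 = 1.798203 - (0.012458)·(1.798203 - 1.883072)/(0.012458 - (0.074709)) = 1.781220; f(t_4) = -0.000838

1.78122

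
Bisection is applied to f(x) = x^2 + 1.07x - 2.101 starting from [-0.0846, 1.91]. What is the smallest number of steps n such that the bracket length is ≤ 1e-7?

Initial width b − a = 1.91 − -0.0846 = 1.994600.
After n steps the width is (b−a)/2^n; need (b−a)/2^n ≤ 1e-7.
So n ≥ log₂(1.994600/1e-7) = log₂(19946000.0000) ≈ 24.2496.
Hence n = 25.

25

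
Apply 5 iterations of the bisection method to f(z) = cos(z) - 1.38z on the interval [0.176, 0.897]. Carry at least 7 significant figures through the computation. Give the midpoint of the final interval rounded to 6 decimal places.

0.592828

f(0.176000) = 0.741672, f(0.897000) = -0.613903 (opposite signs)
step 1: m = 0.536500, f(m) = 0.119133 > 0 → root in [0.536500, 0.897000]
step 2: m = 0.716750, f(m) = -0.235170 < 0 → root in [0.536500, 0.716750]
step 3: m = 0.626625, f(m) = -0.054731 < 0 → root in [0.536500, 0.626625]
step 4: m = 0.581562, f(m) = 0.033049 > 0 → root in [0.581562, 0.626625]
step 5: m = 0.604094, f(m) = -0.010632 < 0 → root in [0.581562, 0.604094]
Midpoint of [0.581562, 0.604094] = 0.592828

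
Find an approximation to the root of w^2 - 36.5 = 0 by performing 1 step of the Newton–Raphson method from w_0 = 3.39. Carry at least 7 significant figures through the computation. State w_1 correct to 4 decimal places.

7.0785

Newton update: w ← w − f(w)/f'(w).
f'(w) = 2w
w_0 = 3.390000: f = -25.007900, f' = 6.780000 → w_1 = 3.390000 - (-25.007900)/(6.780000) = 7.078481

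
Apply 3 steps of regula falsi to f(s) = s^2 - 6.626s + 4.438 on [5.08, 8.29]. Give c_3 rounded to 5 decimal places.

f(5.080000) = -3.415680, f(8.290000) = 18.232560
step 1: c = 5.586477, f(c) = -1.369272 < 0 → new bracket [5.586477, 8.290000]
step 2: c = 5.775330, f(c) = -0.474902 < 0 → new bracket [5.775330, 8.290000]
step 3: c = 5.839166, f(c) = -0.156453 < 0 → new bracket [5.839166, 8.290000]

5.83917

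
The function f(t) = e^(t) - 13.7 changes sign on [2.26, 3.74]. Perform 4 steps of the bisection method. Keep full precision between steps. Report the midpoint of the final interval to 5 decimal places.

f(2.260000) = -4.116911, f(3.740000) = 28.397990 (opposite signs)
step 1: m = 3.000000, f(m) = 6.385537 > 0 → root in [2.260000, 3.000000]
step 2: m = 2.630000, f(m) = 0.173770 > 0 → root in [2.260000, 2.630000]
step 3: m = 2.445000, f(m) = -2.169450 < 0 → root in [2.445000, 2.630000]
step 4: m = 2.537500, f(m) = -1.051989 < 0 → root in [2.537500, 2.630000]
Midpoint of [2.537500, 2.630000] = 2.583750

2.58375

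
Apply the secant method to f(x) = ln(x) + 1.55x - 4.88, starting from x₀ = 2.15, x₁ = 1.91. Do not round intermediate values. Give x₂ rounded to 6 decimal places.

Secant update: x_(k+1) = x_k − f(x_k)·(x_k − x_(k-1))/(f(x_k) − f(x_(k-1))).
f(x_0) = -0.782032, f(x_1) = -1.272397
x_2 = 1.910000 - (-1.272397)·(1.910000 - 2.150000)/(-1.272397 - (-0.782032)) = 2.532751; f(x_2) = -0.024929

2.532751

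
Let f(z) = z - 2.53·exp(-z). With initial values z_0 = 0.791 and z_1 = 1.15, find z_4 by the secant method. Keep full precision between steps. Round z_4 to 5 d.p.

0.96443

f(z_0) = -0.356080, f(z_1) = 0.348909
z_2 = 1.150000 - (0.348909)·(1.150000 - 0.791000)/(0.348909 - (-0.356080)) = 0.972326; f(z_2) = 0.015474
z_3 = 0.972326 - (0.015474)·(0.972326 - 1.150000)/(0.015474 - (0.348909)) = 0.964080; f(z_3) = -0.000694
z_4 = 0.964080 - (-0.000694)·(0.964080 - 0.972326)/(-0.000694 - (0.015474)) = 0.964434; f(z_4) = 0.000001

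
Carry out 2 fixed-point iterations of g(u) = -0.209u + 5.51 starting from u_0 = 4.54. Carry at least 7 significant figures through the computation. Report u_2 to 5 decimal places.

u_1 = g(4.540000) = 4.561140
u_2 = g(4.561140) = 4.556722

4.55672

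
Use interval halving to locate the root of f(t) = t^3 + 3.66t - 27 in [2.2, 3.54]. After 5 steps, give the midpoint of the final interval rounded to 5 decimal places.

2.59781

f(2.200000) = -8.300000, f(3.540000) = 30.318264 (opposite signs)
step 1: m = 2.870000, f(m) = 7.144103 > 0 → root in [2.200000, 2.870000]
step 2: m = 2.535000, f(m) = -1.431420 < 0 → root in [2.535000, 2.870000]
step 3: m = 2.702500, f(m) = 2.628876 > 0 → root in [2.535000, 2.702500]
step 4: m = 2.618750, f(m) = 0.543624 > 0 → root in [2.535000, 2.618750]
step 5: m = 2.576875, f(m) = -0.457454 < 0 → root in [2.576875, 2.618750]
Midpoint of [2.576875, 2.618750] = 2.597813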